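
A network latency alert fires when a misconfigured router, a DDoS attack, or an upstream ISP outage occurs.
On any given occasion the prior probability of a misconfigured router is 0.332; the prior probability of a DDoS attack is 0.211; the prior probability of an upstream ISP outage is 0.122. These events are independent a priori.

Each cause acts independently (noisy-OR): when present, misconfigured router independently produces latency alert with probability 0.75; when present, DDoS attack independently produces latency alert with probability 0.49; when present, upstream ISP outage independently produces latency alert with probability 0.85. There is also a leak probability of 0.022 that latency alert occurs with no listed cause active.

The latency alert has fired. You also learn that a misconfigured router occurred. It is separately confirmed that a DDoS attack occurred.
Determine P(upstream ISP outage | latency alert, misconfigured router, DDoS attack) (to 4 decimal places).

Under noisy-OR, P(latency alert | causes) = 1 − (1−0.022)·∏(1−qᵢ) over the active causes.
Enumerate both values of upstream ISP outage and weight by the priors:
  P(latency alert | misconfigured router, DDoS attack) = 0.875305·0.878 + 0.981296·0.122
        = 0.768518 + 0.119718 = 0.888236
The terms with upstream ISP outage present sum to 0.119718, so
  P(upstream ISP outage | latency alert, misconfigured router, DDoS attack) = 0.119718 / 0.888236 ≈ 0.1348

P(upstream ISP outage | latency alert, misconfigured router, DDoS attack) ≈ 0.1348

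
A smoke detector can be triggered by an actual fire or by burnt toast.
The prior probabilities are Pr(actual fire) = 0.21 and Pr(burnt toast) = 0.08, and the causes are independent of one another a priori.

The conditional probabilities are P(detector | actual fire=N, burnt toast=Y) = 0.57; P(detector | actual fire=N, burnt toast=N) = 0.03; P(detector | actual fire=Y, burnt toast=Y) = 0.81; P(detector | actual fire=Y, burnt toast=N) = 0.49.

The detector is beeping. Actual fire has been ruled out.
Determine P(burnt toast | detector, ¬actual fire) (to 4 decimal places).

P(burnt toast | detector, ¬actual fire) ≈ 0.6230

By total probability over both values of burnt toast:
  P(detector | ¬actual fire) = 0.03·0.92 + 0.57·0.08
        = 0.027600 + 0.045600 = 0.073200
Configurations with burnt toast contribute 0.045600, so
  P(burnt toast | detector, ¬actual fire) = 0.045600 / 0.073200 ≈ 0.6230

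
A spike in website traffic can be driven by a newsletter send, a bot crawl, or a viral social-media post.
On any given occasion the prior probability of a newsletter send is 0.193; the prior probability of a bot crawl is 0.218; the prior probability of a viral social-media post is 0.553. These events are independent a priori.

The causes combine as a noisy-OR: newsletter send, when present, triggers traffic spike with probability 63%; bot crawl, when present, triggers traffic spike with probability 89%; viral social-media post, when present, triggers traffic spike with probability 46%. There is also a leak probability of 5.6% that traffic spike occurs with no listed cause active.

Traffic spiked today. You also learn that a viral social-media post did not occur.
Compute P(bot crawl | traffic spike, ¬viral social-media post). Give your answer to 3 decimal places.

P(bot crawl | traffic spike, ¬viral social-media post) ≈ 0.597

Under noisy-OR, P(traffic spike | causes) = 1 − (1−0.056)·∏(1−qᵢ) over the active causes.
P(traffic spike | ¬viral social-media post) = 0.056·0.807·0.782 + 0.89616·0.807·0.218 + 0.65072·0.193·0.782 + 0.961579·0.193·0.218 = 0.035340 + 0.157658 + 0.098211 + 0.040457 = 0.331666
Of this, 0.198115 comes from 0.157658 + 0.040457 (the bot crawl=true cases).
So P(bot crawl | traffic spike, ¬viral social-media post) = 0.198115/0.331666 ≈ 0.597.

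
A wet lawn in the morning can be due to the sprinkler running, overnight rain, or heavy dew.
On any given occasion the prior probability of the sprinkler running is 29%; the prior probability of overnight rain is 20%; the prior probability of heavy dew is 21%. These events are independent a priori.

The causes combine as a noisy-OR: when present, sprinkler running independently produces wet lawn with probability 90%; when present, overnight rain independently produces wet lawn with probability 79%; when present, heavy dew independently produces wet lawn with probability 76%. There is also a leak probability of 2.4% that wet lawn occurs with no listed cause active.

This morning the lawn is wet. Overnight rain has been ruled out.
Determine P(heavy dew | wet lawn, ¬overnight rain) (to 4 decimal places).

P(heavy dew | wet lawn, ¬overnight rain) ≈ 0.4409

Under noisy-OR, P(wet lawn | causes) = 1 − (1−0.024)·∏(1−qᵢ) over the active causes.
Numerator (weight on configurations with heavy dew): 0.114175 + 0.059473 = 0.173648
Denominator P(wet lawn | ¬overnight rain): 0.024×0.71×0.79 + 0.76576×0.71×0.21 + 0.9024×0.29×0.79 + 0.976576×0.29×0.21 = 0.393850
P(heavy dew | wet lawn, ¬overnight rain) = 0.173648/0.393850 ≈ 0.4409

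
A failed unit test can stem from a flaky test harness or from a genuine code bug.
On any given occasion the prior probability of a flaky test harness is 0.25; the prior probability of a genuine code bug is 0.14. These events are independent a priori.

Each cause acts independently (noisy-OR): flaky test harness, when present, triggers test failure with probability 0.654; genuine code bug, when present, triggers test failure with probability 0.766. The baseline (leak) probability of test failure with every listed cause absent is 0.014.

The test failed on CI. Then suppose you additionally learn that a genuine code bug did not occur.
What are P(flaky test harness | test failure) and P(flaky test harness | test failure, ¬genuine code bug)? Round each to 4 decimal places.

Under noisy-OR, P(test failure | causes) = 1 − (1−0.014)·∏(1−qᵢ) over the active causes.
Enumerate the 4 (flaky test harness, genuine code bug) configurations and weight by the priors:
  P(test failure) = 0.014×0.75×0.86 + 0.769276×0.75×0.14 + 0.658844×0.25×0.86 + 0.920169×0.25×0.14
        = 0.009030 + 0.080774 + 0.141651 + 0.032206 = 0.263661
Keeping only the flaky test harness-present terms gives 0.173857, so
  P(flaky test harness | test failure) = 0.173857 / 0.263661 ≈ 0.6594

Now also conditioning on genuine code bug≠true:
Enumerate both values of flaky test harness and weight by the priors:
  P(test failure | ¬genuine code bug) = 0.014×0.75 + 0.658844×0.25
        = 0.010500 + 0.164711 = 0.175211
The terms with flaky test harness present sum to 0.164711, so
  P(flaky test harness | test failure, ¬genuine code bug) = 0.164711 / 0.175211 ≈ 0.9401
Ruling out genuine code bug raises the posterior on flaky test harness — the flip side of explaining away.

P(flaky test harness | test failure) ≈ 0.6594; P(flaky test harness | test failure, ¬genuine code bug) ≈ 0.9401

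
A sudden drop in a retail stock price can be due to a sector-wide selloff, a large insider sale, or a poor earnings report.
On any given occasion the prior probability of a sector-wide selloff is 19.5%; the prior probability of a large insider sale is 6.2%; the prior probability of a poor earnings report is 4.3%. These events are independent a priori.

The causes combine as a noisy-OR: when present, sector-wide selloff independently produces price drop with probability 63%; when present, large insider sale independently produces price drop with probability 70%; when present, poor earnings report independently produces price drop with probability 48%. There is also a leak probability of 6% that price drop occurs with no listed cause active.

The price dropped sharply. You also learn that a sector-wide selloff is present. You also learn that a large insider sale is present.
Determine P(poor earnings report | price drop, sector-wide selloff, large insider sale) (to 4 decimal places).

P(poor earnings report | price drop, sector-wide selloff, large insider sale) ≈ 0.0453

Under noisy-OR, P(price drop | causes) = 1 − (1−0.06)·∏(1−qᵢ) over the active causes.
Weight on poor earnings report=true, given the evidence: 0.945743×0.043 = 0.040667
Denominator P(price drop | sector-wide selloff, large insider sale): 0.89566×0.957 + 0.945743×0.043 = 0.897814
Posterior = 0.040667 / 0.897814 ≈ 0.0453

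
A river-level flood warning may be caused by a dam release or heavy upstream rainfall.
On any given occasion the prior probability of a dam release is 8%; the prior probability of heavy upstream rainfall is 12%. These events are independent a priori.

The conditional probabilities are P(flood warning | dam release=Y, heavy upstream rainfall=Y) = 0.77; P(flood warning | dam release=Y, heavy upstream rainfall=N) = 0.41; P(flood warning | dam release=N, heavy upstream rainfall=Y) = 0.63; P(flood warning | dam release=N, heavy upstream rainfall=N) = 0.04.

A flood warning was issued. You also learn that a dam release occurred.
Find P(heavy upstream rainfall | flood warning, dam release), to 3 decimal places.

P(flood warning | dam release) = 0.41×0.88 + 0.77×0.12 = 0.360800 + 0.092400 = 0.453200
Restricting to configurations with heavy upstream rainfall present: 0.77×0.12 = 0.092400.
P(heavy upstream rainfall | flood warning, dam release) = 0.092400 / 0.453200 ≈ 0.204

P(heavy upstream rainfall | flood warning, dam release) ≈ 0.204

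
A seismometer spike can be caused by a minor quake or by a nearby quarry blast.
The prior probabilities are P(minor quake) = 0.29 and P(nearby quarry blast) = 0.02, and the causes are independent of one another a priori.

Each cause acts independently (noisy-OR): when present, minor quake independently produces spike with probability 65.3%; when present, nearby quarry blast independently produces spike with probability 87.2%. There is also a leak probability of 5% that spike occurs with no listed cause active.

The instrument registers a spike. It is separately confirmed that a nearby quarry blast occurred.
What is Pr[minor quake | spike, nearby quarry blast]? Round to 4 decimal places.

Under noisy-OR, P(spike | causes) = 1 − (1−0.05)·∏(1−qᵢ) over the active causes.
Numerator (weight on configurations with minor quake): 0.957805·0.29 = 0.277763
The normalizing constant is 0.8784·0.71 + 0.957805·0.29 = 0.901427
P(minor quake | spike, nearby quarry blast) = 0.277763/0.901427 ≈ 0.3081

Pr[minor quake | spike, nearby quarry blast] ≈ 0.3081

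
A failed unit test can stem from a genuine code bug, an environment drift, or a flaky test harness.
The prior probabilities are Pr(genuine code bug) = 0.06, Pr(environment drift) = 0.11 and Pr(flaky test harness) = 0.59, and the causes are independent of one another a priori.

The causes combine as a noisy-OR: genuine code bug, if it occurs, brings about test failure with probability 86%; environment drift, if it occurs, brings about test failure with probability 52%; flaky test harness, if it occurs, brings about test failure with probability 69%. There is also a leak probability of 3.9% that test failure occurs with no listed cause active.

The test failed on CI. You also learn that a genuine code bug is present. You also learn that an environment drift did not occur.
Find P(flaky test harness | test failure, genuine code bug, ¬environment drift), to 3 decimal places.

Under noisy-OR, P(test failure | causes) = 1 − (1−0.039)·∏(1−qᵢ) over the active causes.
Enumerate both values of flaky test harness and weight by the priors:
  P(test failure | genuine code bug, ¬environment drift) = 0.86546·0.41 + 0.958293·0.59
        = 0.354839 + 0.565393 = 0.920232
Configurations with flaky test harness contribute 0.565393, so
  P(flaky test harness | test failure, genuine code bug, ¬environment drift) = 0.565393 / 0.920232 ≈ 0.614

P(flaky test harness | test failure, genuine code bug, ¬environment drift) ≈ 0.614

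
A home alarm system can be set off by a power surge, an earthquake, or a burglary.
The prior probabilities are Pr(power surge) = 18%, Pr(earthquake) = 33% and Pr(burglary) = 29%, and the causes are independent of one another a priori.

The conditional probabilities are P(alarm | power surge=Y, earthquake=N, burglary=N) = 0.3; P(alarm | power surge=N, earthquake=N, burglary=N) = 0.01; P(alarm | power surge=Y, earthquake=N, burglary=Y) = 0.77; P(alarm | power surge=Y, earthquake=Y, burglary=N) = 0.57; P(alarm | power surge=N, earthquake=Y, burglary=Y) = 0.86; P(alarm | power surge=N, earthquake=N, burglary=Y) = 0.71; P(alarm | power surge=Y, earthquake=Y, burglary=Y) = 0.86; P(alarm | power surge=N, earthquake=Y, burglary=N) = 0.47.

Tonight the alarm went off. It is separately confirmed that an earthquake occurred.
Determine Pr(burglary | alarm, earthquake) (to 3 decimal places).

Numerator (weight on configurations with burglary): 0.204508 + 0.044892 = 0.249400
Normalizer over all consistent configurations: 0.47·0.82·0.71 + 0.86·0.82·0.29 + 0.57·0.18·0.71 + 0.86·0.18·0.29 = 0.595880
Posterior = 0.249400 / 0.595880 ≈ 0.419

Pr(burglary | alarm, earthquake) ≈ 0.419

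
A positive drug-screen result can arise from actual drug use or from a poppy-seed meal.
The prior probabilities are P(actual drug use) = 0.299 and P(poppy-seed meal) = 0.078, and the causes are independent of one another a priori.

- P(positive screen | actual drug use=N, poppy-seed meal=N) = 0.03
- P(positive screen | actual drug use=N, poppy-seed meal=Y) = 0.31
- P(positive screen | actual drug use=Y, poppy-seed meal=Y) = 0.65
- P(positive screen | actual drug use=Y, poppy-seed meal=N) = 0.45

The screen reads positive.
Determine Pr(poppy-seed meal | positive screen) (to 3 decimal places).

Pr(poppy-seed meal | positive screen) ≈ 0.183

Enumerate the 4 (actual drug use, poppy-seed meal) configurations and weight by the priors:
  P(positive screen) = 0.03×0.701×0.922 + 0.31×0.701×0.078 + 0.45×0.299×0.922 + 0.65×0.299×0.078
        = 0.019390 + 0.016950 + 0.124055 + 0.015159 = 0.175554
Configurations with poppy-seed meal contribute 0.032109, so
  P(poppy-seed meal | positive screen) = 0.032109 / 0.175554 ≈ 0.183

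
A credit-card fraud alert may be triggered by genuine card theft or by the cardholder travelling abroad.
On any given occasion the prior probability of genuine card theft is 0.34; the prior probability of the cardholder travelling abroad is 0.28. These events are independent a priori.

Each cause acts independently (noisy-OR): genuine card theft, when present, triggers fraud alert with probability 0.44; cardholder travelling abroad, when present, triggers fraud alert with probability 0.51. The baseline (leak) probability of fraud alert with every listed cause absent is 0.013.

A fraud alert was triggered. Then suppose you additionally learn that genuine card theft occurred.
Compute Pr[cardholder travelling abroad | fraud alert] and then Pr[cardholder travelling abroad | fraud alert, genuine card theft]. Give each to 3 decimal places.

Pr[cardholder travelling abroad | fraud alert] ≈ 0.588; Pr[cardholder travelling abroad | fraud alert, genuine card theft] ≈ 0.388

Under noisy-OR, P(fraud alert | causes) = 1 − (1−0.013)·∏(1−qᵢ) over the active causes.
Weight on cardholder travelling abroad=true, given the evidence: 0.095425 + 0.069417 = 0.164842
Denominator P(fraud alert): 0.013·0.66·0.72 + 0.51637·0.66·0.28 + 0.44728·0.34·0.72 + 0.729167·0.34·0.28 = 0.280514
Posterior = 0.164842 / 0.280514 ≈ 0.588

Now condition on the additional information:
For the numerator, keep only cardholder travelling abroad=true terms: 0.729167*0.28 = 0.204167
Denominator P(fraud alert | genuine card theft): 0.44728*0.72 + 0.729167*0.28 = 0.526209
Posterior = 0.204167 / 0.526209 ≈ 0.388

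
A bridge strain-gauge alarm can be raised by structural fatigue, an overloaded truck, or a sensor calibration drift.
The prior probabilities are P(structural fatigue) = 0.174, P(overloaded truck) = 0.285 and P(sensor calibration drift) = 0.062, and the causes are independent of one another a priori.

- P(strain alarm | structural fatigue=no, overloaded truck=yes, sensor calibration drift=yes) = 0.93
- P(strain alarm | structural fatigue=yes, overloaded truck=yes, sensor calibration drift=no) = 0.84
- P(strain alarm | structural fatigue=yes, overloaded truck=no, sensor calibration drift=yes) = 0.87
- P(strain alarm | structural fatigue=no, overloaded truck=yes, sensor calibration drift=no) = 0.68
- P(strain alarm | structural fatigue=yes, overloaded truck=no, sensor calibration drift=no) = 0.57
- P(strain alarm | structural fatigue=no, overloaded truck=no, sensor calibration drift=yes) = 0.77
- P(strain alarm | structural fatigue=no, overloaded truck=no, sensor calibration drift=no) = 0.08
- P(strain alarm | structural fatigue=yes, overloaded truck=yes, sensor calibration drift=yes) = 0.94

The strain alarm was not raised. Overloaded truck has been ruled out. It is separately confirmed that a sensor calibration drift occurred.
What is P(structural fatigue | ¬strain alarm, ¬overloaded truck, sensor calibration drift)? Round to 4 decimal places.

P(structural fatigue | ¬strain alarm, ¬overloaded truck, sensor calibration drift) ≈ 0.1064

P(¬strain alarm | ¬overloaded truck, sensor calibration drift) = 0.23×0.826 + 0.13×0.174 = 0.189980 + 0.022620 = 0.212600
The structural fatigue-present share is 0.13×0.174 = 0.022620.
P(structural fatigue | ¬strain alarm, ¬overloaded truck, sensor calibration drift) = 0.022620 / 0.212600 ≈ 0.1064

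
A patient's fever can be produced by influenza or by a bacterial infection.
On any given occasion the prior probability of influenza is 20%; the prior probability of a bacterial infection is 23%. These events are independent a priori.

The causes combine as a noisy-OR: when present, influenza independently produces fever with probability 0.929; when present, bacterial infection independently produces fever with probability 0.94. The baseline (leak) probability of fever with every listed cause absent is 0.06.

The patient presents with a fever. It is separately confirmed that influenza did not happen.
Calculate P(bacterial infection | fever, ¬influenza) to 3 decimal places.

Under noisy-OR, P(fever | causes) = 1 − (1−0.06)·∏(1−qᵢ) over the active causes.
P(fever | ¬influenza) = 0.06·0.77 + 0.9436·0.23 = 0.046200 + 0.217028 = 0.263228
Restricting to configurations with bacterial infection present: 0.9436·0.23 = 0.217028.
P(bacterial infection | fever, ¬influenza) = 0.217028 / 0.263228 ≈ 0.824

P(bacterial infection | fever, ¬influenza) ≈ 0.824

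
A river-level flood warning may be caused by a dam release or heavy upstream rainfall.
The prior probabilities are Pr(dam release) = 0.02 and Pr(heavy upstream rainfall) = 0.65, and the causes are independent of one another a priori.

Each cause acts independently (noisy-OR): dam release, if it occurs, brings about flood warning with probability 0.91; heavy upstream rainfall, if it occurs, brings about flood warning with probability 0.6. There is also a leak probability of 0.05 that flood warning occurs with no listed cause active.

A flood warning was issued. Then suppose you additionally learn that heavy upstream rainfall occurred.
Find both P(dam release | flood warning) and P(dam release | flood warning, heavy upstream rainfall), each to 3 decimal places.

Under noisy-OR, P(flood warning | causes) = 1 − (1−0.05)·∏(1−qᵢ) over the active causes.
By total probability over the 4 (dam release, heavy upstream rainfall) configurations:
  P(flood warning) = 0.05*0.98*0.35 + 0.62*0.98*0.65 + 0.9145*0.02*0.35 + 0.9658*0.02*0.65
        = 0.017150 + 0.394940 + 0.006402 + 0.012555 = 0.431047
Keeping only the dam release-present terms gives 0.018957, so
  P(dam release | flood warning) = 0.018957 / 0.431047 ≈ 0.044

Now also conditioning on heavy upstream rainfall=true:
P(flood warning | heavy upstream rainfall) = 0.62*0.98 + 0.9658*0.02 = 0.607600 + 0.019316 = 0.626916
The dam release-present share is 0.9658*0.02 = 0.019316.
So P(dam release | flood warning, heavy upstream rainfall) = 0.019316/0.626916 ≈ 0.031.
Conditioning on heavy upstream rainfall lowers the posterior on dam release: the classic explaining-away effect in a common-effect structure.

P(dam release | flood warning) ≈ 0.044; P(dam release | flood warning, heavy upstream rainfall) ≈ 0.031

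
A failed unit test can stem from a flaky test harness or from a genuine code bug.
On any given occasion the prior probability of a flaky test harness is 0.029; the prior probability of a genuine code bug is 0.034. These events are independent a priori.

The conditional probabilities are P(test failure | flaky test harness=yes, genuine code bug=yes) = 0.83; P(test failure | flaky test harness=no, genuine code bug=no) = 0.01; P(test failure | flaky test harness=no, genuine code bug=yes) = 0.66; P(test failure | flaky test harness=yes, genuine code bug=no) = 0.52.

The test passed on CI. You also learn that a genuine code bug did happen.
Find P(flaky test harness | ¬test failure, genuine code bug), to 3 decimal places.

P(flaky test harness | ¬test failure, genuine code bug) ≈ 0.015

P(¬test failure | genuine code bug) = 0.34·0.971 + 0.17·0.029 = 0.330140 + 0.004930 = 0.335070
Of this, 0.004930 comes from 0.17·0.029 (the flaky test harness=true cases).
P(flaky test harness | ¬test failure, genuine code bug) = 0.004930 / 0.335070 ≈ 0.015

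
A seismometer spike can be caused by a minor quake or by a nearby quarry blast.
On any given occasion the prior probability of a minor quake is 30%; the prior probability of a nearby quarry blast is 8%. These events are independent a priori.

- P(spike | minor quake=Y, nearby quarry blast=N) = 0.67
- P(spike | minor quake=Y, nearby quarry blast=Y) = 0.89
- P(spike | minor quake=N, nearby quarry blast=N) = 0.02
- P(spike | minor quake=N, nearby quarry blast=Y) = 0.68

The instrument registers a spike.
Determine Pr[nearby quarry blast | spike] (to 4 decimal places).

Pr[nearby quarry blast | spike] ≈ 0.2311

P(spike) = 0.02·0.7·0.92 + 0.68·0.7·0.08 + 0.67·0.3·0.92 + 0.89·0.3·0.08 = 0.012880 + 0.038080 + 0.184920 + 0.021360 = 0.257240
Of this, 0.059440 comes from 0.038080 + 0.021360 (the nearby quarry blast=true cases).
So P(nearby quarry blast | spike) = 0.059440/0.257240 ≈ 0.2311.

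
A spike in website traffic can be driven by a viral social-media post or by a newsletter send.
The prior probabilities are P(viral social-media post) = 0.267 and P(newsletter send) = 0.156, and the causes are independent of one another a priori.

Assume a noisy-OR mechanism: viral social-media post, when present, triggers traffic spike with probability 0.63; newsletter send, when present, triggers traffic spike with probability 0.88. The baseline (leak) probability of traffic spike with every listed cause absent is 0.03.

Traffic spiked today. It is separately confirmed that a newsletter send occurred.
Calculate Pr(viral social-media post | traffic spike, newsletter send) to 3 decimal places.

Pr(viral social-media post | traffic spike, newsletter send) ≈ 0.283

Under noisy-OR, P(traffic spike | causes) = 1 − (1−0.03)·∏(1−qᵢ) over the active causes.
P(traffic spike | newsletter send) = 0.8836·0.733 + 0.956932·0.267 = 0.647679 + 0.255501 = 0.903180
Of this, 0.255501 comes from 0.956932·0.267 (the viral social-media post=true cases).
So P(viral social-media post | traffic spike, newsletter send) = 0.255501/0.903180 ≈ 0.283.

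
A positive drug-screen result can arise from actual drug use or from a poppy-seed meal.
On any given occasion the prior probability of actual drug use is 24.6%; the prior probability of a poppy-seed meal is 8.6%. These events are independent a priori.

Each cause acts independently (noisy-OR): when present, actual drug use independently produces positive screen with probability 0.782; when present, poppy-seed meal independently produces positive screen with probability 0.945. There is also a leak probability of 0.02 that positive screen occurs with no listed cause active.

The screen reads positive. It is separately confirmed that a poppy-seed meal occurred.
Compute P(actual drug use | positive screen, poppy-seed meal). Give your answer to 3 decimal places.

Under noisy-OR, P(positive screen | causes) = 1 − (1−0.02)·∏(1−qᵢ) over the active causes.
Sum P(positive screen|·) weighted by the priors over both values of actual drug use:
  P(positive screen | poppy-seed meal) = 0.9461*0.754 + 0.98825*0.246
        = 0.713359 + 0.243109 = 0.956468
The terms with actual drug use present sum to 0.243109, so
  P(actual drug use | positive screen, poppy-seed meal) = 0.243109 / 0.956468 ≈ 0.254

P(actual drug use | positive screen, poppy-seed meal) ≈ 0.254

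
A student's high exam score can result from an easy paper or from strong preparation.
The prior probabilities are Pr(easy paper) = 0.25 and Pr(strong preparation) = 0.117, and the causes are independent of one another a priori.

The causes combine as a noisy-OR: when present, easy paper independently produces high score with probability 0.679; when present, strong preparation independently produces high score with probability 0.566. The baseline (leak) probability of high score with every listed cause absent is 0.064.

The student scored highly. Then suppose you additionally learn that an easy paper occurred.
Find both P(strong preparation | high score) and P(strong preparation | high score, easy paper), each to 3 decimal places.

P(strong preparation | high score) ≈ 0.283; P(strong preparation | high score, easy paper) ≈ 0.141

Under noisy-OR, P(high score | causes) = 1 − (1−0.064)·∏(1−qᵢ) over the active causes.
Sum P(high score|·) weighted by the priors over the 4 (easy paper, strong preparation) configurations:
  P(high score) = 0.064×0.75×0.883 + 0.593776×0.75×0.117 + 0.699544×0.25×0.883 + 0.869602×0.25×0.117
        = 0.042384 + 0.052104 + 0.154424 + 0.025436 = 0.274348
Configurations with strong preparation contribute 0.077540, so
  P(strong preparation | high score) = 0.077540 / 0.274348 ≈ 0.283

With the extra evidence:
P(high score | easy paper) = 0.699544×0.883 + 0.869602×0.117 = 0.617697 + 0.101743 = 0.719440
Of this, 0.101743 comes from 0.869602×0.117 (the strong preparation=true cases).
Hence the posterior is 0.101743/0.719440 ≈ 0.141.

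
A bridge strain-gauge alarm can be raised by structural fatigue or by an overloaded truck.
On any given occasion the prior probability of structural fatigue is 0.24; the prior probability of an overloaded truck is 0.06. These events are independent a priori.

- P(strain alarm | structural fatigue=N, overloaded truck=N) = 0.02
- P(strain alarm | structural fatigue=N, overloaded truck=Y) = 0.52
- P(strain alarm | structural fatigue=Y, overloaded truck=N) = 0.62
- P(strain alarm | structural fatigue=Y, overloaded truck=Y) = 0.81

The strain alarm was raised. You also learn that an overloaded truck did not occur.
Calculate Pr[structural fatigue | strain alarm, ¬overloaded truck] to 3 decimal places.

Weight on structural fatigue=true, given the evidence: 0.62×0.24 = 0.148800
Normalizer over all consistent configurations: 0.02×0.76 + 0.62×0.24 = 0.164000
Posterior = 0.148800 / 0.164000 ≈ 0.907

Pr[structural fatigue | strain alarm, ¬overloaded truck] ≈ 0.907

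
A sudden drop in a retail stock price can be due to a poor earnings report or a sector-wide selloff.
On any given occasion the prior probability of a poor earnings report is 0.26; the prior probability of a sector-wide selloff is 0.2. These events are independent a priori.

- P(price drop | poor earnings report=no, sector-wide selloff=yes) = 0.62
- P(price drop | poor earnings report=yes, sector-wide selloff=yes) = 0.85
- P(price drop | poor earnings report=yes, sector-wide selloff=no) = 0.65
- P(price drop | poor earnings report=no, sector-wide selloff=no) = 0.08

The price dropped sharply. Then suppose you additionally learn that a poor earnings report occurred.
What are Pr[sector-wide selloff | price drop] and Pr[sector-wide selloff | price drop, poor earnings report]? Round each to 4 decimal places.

Pr[sector-wide selloff | price drop] ≈ 0.4268; Pr[sector-wide selloff | price drop, poor earnings report] ≈ 0.2464

By total probability over the 4 (poor earnings report, sector-wide selloff) configurations:
  P(price drop) = 0.08*0.74*0.8 + 0.62*0.74*0.2 + 0.65*0.26*0.8 + 0.85*0.26*0.2
        = 0.047360 + 0.091760 + 0.135200 + 0.044200 = 0.318520
Keeping only the sector-wide selloff-present terms gives 0.135960, so
  P(sector-wide selloff | price drop) = 0.135960 / 0.318520 ≈ 0.4268

Now condition on the additional information:
By total probability over both values of sector-wide selloff:
  P(price drop | poor earnings report) = 0.65·0.8 + 0.85·0.2
        = 0.520000 + 0.170000 = 0.690000
Keeping only the sector-wide selloff-present terms gives 0.170000, so
  P(sector-wide selloff | price drop, poor earnings report) = 0.170000 / 0.690000 ≈ 0.2464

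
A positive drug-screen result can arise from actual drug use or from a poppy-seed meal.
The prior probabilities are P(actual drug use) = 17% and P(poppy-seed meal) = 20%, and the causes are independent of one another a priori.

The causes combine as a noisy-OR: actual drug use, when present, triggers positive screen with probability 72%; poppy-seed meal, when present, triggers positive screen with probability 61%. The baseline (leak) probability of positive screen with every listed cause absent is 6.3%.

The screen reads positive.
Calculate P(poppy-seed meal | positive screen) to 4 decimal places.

Under noisy-OR, P(positive screen | causes) = 1 − (1−0.063)·∏(1−qᵢ) over the active causes.
P(positive screen) = 0.063*0.83*0.8 + 0.63457*0.83*0.2 + 0.73764*0.17*0.8 + 0.89768*0.17*0.2 = 0.041832 + 0.105339 + 0.100319 + 0.030521 = 0.278011
Of this, 0.135860 comes from 0.105339 + 0.030521 (the poppy-seed meal=true cases).
Hence the posterior is 0.135860/0.278011 ≈ 0.4887.

P(poppy-seed meal | positive screen) ≈ 0.4887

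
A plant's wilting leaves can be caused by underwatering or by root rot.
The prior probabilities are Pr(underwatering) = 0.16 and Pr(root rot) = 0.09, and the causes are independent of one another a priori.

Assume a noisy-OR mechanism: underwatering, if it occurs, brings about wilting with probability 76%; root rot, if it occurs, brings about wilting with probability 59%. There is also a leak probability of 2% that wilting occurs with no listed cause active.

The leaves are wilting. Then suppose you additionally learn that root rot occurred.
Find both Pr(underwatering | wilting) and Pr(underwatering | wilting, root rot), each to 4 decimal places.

Under noisy-OR, P(wilting | causes) = 1 − (1−0.02)·∏(1−qᵢ) over the active causes.
By total probability over the 4 (underwatering, root rot) configurations:
  P(wilting) = 0.02·0.84·0.91 + 0.5982·0.84·0.09 + 0.7648·0.16·0.91 + 0.903568·0.16·0.09
        = 0.015288 + 0.045224 + 0.111355 + 0.013011 = 0.184878
The terms with underwatering present sum to 0.124366, so
  P(underwatering | wilting) = 0.124366 / 0.184878 ≈ 0.6727

Now also conditioning on root rot=true:
P(wilting | root rot) = 0.5982×0.84 + 0.903568×0.16 = 0.502488 + 0.144571 = 0.647059
Restricting to configurations with underwatering present: 0.903568×0.16 = 0.144571.
Hence the posterior is 0.144571/0.647059 ≈ 0.2234.

Pr(underwatering | wilting) ≈ 0.6727; Pr(underwatering | wilting, root rot) ≈ 0.2234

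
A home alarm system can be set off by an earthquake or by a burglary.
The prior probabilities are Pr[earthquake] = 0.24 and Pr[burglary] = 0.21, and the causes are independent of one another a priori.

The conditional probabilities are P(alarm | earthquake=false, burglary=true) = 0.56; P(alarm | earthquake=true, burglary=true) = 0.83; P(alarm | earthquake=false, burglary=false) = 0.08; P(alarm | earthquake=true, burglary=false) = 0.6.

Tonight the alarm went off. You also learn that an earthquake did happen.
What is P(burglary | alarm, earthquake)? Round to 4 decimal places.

For the numerator, keep only burglary=true terms: 0.83*0.21 = 0.174300
Normalizer over all consistent configurations: 0.6*0.79 + 0.83*0.21 = 0.648300
P(burglary | alarm, earthquake) = 0.174300/0.648300 ≈ 0.2689

P(burglary | alarm, earthquake) ≈ 0.2689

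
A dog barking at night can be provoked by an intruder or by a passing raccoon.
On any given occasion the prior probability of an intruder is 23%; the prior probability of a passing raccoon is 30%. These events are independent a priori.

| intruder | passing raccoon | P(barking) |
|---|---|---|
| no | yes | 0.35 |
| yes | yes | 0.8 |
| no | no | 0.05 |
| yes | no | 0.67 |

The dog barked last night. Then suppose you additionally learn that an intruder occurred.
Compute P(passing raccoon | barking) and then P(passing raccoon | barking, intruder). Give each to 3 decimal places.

By total probability over the 4 (intruder, passing raccoon) configurations:
  P(barking) = 0.05×0.77×0.7 + 0.35×0.77×0.3 + 0.67×0.23×0.7 + 0.8×0.23×0.3
        = 0.026950 + 0.080850 + 0.107870 + 0.055200 = 0.270870
Keeping only the passing raccoon-present terms gives 0.136050, so
  P(passing raccoon | barking) = 0.136050 / 0.270870 ≈ 0.502

Now also conditioning on intruder=true:
P(barking | intruder) = 0.67*0.7 + 0.8*0.3 = 0.469000 + 0.240000 = 0.709000
Restricting to configurations with passing raccoon present: 0.8*0.3 = 0.240000.
So P(passing raccoon | barking, intruder) = 0.240000/0.709000 ≈ 0.339.
— intruder explains away the evidence for passing raccoon.

P(passing raccoon | barking) ≈ 0.502; P(passing raccoon | barking, intruder) ≈ 0.339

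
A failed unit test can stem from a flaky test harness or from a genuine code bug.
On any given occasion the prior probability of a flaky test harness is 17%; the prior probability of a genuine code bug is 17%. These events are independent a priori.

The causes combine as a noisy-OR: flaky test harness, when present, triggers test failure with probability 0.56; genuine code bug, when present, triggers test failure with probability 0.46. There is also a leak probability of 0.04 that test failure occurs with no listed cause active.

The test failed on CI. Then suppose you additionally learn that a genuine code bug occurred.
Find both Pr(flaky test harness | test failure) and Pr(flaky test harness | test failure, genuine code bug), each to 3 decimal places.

Pr(flaky test harness | test failure) ≈ 0.521; Pr(flaky test harness | test failure, genuine code bug) ≈ 0.247

Under noisy-OR, P(test failure | causes) = 1 − (1−0.04)·∏(1−qᵢ) over the active causes.
P(test failure) = 0.04·0.83·0.83 + 0.4816·0.83·0.17 + 0.5776·0.17·0.83 + 0.771904·0.17·0.17 = 0.027556 + 0.067954 + 0.081499 + 0.022308 = 0.199317
Of this, 0.103807 comes from 0.081499 + 0.022308 (the flaky test harness=true cases).
So P(flaky test harness | test failure) = 0.103807/0.199317 ≈ 0.521.

Now also conditioning on genuine code bug=true:
P(test failure | genuine code bug) = 0.4816·0.83 + 0.771904·0.17 = 0.399728 + 0.131224 = 0.530952
Restricting to configurations with flaky test harness present: 0.771904·0.17 = 0.131224.
Hence the posterior is 0.131224/0.530952 ≈ 0.247.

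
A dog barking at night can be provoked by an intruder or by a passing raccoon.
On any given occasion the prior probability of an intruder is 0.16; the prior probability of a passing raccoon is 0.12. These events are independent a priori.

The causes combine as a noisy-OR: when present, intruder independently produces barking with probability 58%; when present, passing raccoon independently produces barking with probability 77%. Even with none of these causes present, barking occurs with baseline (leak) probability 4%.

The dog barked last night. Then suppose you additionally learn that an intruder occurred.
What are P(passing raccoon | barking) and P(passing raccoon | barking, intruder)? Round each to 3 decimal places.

Under noisy-OR, P(barking | causes) = 1 − (1−0.04)·∏(1−qᵢ) over the active causes.
P(barking) = 0.04×0.84×0.88 + 0.7792×0.84×0.12 + 0.5968×0.16×0.88 + 0.907264×0.16×0.12 = 0.029568 + 0.078543 + 0.084029 + 0.017419 = 0.209559
The passing raccoon-present share is 0.078543 + 0.017419 = 0.095962.
Hence the posterior is 0.095962/0.209559 ≈ 0.458.

With the extra evidence:
Numerator (weight on configurations with passing raccoon): 0.907264*0.12 = 0.108872
Normalizer over all consistent configurations: 0.5968*0.88 + 0.907264*0.12 = 0.634056
P(passing raccoon | barking, intruder) = 0.108872/0.634056 ≈ 0.172
— intruder explains away the evidence for passing raccoon.

P(passing raccoon | barking) ≈ 0.458; P(passing raccoon | barking, intruder) ≈ 0.172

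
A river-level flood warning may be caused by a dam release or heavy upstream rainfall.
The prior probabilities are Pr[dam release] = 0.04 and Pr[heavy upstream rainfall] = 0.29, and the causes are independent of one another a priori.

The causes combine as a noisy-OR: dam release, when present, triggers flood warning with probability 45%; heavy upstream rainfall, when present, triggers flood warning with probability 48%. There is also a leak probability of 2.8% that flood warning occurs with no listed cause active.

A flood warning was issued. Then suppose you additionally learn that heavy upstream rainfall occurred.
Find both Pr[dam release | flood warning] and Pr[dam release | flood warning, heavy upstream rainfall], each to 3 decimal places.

Pr[dam release | flood warning] ≈ 0.121; Pr[dam release | flood warning, heavy upstream rainfall] ≈ 0.057

Under noisy-OR, P(flood warning | causes) = 1 − (1−0.028)·∏(1−qᵢ) over the active causes.
Enumerate the 4 (dam release, heavy upstream rainfall) configurations and weight by the priors:
  P(flood warning) = 0.028*0.96*0.71 + 0.49456*0.96*0.29 + 0.4654*0.04*0.71 + 0.722008*0.04*0.29
        = 0.019085 + 0.137686 + 0.013217 + 0.008375 = 0.178363
Configurations with dam release contribute 0.021592, so
  P(dam release | flood warning) = 0.021592 / 0.178363 ≈ 0.121

Now condition on the additional information:
By total probability over both values of dam release:
  P(flood warning | heavy upstream rainfall) = 0.49456*0.96 + 0.722008*0.04
        = 0.474778 + 0.028880 = 0.503658
Keeping only the dam release-present terms gives 0.028880, so
  P(dam release | flood warning, heavy upstream rainfall) = 0.028880 / 0.503658 ≈ 0.057
The drop from 0.121 to 0.057 is the explaining-away (discounting) effect.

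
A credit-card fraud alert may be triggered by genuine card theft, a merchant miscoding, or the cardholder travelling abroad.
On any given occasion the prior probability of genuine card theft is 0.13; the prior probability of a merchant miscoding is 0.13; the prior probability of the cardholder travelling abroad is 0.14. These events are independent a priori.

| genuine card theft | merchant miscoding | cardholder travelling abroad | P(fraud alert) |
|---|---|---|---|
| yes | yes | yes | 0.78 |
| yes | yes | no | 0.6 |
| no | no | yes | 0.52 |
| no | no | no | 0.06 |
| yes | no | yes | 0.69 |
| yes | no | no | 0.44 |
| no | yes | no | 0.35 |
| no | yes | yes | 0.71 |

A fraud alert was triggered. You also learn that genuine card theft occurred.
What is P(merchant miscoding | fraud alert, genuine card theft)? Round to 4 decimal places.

P(merchant miscoding | fraud alert, genuine card theft) ≈ 0.1644

P(fraud alert | genuine card theft) = 0.44*0.87*0.86 + 0.69*0.87*0.14 + 0.6*0.13*0.86 + 0.78*0.13*0.14 = 0.329208 + 0.084042 + 0.067080 + 0.014196 = 0.494526
Of this, 0.081276 comes from 0.067080 + 0.014196 (the merchant miscoding=true cases).
Hence the posterior is 0.081276/0.494526 ≈ 0.1644.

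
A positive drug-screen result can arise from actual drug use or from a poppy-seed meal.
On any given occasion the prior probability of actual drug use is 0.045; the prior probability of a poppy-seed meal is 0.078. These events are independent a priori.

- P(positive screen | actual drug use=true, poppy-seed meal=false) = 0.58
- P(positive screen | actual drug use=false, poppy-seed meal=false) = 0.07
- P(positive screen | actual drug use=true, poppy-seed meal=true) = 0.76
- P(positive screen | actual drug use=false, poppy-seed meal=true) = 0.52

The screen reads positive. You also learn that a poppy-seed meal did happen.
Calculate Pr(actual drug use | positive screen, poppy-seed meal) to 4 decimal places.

Numerator (weight on configurations with actual drug use): 0.76·0.045 = 0.034200
Normalizer over all consistent configurations: 0.52·0.955 + 0.76·0.045 = 0.530800
P(actual drug use | positive screen, poppy-seed meal) = 0.034200/0.530800 ≈ 0.0644

Pr(actual drug use | positive screen, poppy-seed meal) ≈ 0.0644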